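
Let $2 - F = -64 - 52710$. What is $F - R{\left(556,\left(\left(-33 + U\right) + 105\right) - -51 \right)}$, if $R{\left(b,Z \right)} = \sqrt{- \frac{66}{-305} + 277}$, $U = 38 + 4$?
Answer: $52776 - \frac{\sqrt{25788055}}{305} \approx 52759.0$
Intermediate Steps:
$U = 42$
$R{\left(b,Z \right)} = \frac{\sqrt{25788055}}{305}$ ($R{\left(b,Z \right)} = \sqrt{\left(-66\right) \left(- \frac{1}{305}\right) + 277} = \sqrt{\frac{66}{305} + 277} = \sqrt{\frac{84551}{305}} = \frac{\sqrt{25788055}}{305}$)
$F = 52776$ ($F = 2 - \left(-64 - 52710\right) = 2 - -52774 = 2 + 52774 = 52776$)
$F - R{\left(556,\left(\left(-33 + U\right) + 105\right) - -51 \right)} = 52776 - \frac{\sqrt{25788055}}{305}$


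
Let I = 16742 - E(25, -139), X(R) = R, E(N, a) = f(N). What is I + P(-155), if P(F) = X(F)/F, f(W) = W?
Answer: 16718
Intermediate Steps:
E(N, a) = N
P(F) = 1 (P(F) = F/F = 1)
I = 16717 (I = 16742 - 1*25 = 16742 - 25 = 16717)
I + P(-155) = 16717 + 1 = 16718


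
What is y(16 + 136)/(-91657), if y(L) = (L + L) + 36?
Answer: -340/91657 ≈ -0.0037095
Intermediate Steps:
y(L) = 36 + 2*L (y(L) = 2*L + 36 = 36 + 2*L)
y(16 + 136)/(-91657) = (36 + 2*(16 + 136))/(-91657) = (36 + 2*152)*(-1/91657) = (36 + 304)*(-1/91657) = 340*(-1/91657) = -340/91657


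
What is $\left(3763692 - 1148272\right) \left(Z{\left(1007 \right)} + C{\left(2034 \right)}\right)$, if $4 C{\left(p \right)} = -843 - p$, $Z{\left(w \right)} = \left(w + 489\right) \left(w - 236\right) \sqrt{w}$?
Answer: $-1881140835 + 3016667274720 \sqrt{1007} \approx 9.5727 \cdot 10^{13}$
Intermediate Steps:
$Z{\left(w \right)} = \sqrt{w} \left(-236 + w\right) \left(489 + w\right)$ ($Z{\left(w \right)} = \left(489 + w\right) \left(-236 + w\right) \sqrt{w} = \left(-236 + w\right) \left(489 + w\right) \sqrt{w} = \sqrt{w} \left(-236 + w\right) \left(489 + w\right)$)
$C{\left(p \right)} = - \frac{843}{4} - \frac{p}{4}$ ($C{\left(p \right)} = \frac{-843 - p}{4} = - \frac{843}{4} - \frac{p}{4}$)
$\left(3763692 - 1148272\right) \left(Z{\left(1007 \right)} + C{\left(2034 \right)}\right) = \left(3763692 - 1148272\right) \left(\sqrt{1007} \left(-115404 + 1007^{2} + 253 \cdot 1007\right) - \frac{2877}{4}\right) = 2615420 \left(\sqrt{1007} \left(-115404 + 1014049 + 254771\right) - \frac{2877}{4}\right) = 2615420 \left(\sqrt{1007} \cdot 1153416 - \frac{2877}{4}\right) = 2615420 \left(1153416 \sqrt{1007} - \frac{2877}{4}\right) = 2615420 \left(- \frac{2877}{4} + 1153416 \sqrt{1007}\right) = -1881140835 + 3016667274720 \sqrt{1007}$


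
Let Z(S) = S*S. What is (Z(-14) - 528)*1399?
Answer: -464468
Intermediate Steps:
Z(S) = S²
(Z(-14) - 528)*1399 = ((-14)² - 528)*1399 = (196 - 528)*1399 = -332*1399 = -464468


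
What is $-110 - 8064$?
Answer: $-8174$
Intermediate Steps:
$-110 - 8064 = -8174$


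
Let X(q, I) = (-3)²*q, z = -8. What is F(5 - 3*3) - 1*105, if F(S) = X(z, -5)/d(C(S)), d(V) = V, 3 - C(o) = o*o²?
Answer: -7107/67 ≈ -106.07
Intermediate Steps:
C(o) = 3 - o³ (C(o) = 3 - o*o² = 3 - o³)
X(q, I) = 9*q
F(S) = -72/(3 - S³) (F(S) = (9*(-8))/(3 - S³) = -72/(3 - S³))
F(5 - 3*3) - 1*105 = 72/(-3 + (5 - 3*3)³) - 1*105 = 72/(-3 + (5 - 9)³) - 105 = 72/(-3 + (-4)³) - 105 = 72/(-3 - 64) - 105 = 72/(-67) - 105 = 72*(-1/67) - 105 = -72/67 - 105 = -7107/67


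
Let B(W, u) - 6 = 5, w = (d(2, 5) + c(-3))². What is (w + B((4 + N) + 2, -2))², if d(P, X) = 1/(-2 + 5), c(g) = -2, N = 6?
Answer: 15376/81 ≈ 189.83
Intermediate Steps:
d(P, X) = ⅓ (d(P, X) = 1/3 = ⅓)
w = 25/9 (w = (⅓ - 2)² = (-5/3)² = 25/9 ≈ 2.7778)
B(W, u) = 11 (B(W, u) = 6 + 5 = 11)
(w + B((4 + N) + 2, -2))² = (25/9 + 11)² = (124/9)² = 15376/81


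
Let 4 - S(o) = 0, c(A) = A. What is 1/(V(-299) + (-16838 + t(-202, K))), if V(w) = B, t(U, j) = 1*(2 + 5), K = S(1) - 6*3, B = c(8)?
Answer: -1/16823 ≈ -5.9442e-5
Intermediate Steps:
S(o) = 4 (S(o) = 4 - 1*0 = 4 + 0 = 4)
B = 8
K = -14 (K = 4 - 6*3 = 4 - 18 = -14)
t(U, j) = 7 (t(U, j) = 1*7 = 7)
V(w) = 8
1/(V(-299) + (-16838 + t(-202, K))) = 1/(8 + (-16838 + 7)) = 1/(8 - 16831) = 1/(-16823) = -1/16823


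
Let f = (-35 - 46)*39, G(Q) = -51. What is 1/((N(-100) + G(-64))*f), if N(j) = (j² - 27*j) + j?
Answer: -1/39642291 ≈ -2.5226e-8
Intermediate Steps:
N(j) = j² - 26*j
f = -3159 (f = -81*39 = -3159)
1/((N(-100) + G(-64))*f) = 1/(-100*(-26 - 100) - 51*(-3159)) = -1/3159/(-100*(-126) - 51) = -1/3159/(12600 - 51) = -1/3159/12549 = (1/12549)*(-1/3159) = -1/39642291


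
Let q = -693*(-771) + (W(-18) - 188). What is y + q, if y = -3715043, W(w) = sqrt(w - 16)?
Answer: -3180928 + I*sqrt(34) ≈ -3.1809e+6 + 5.831*I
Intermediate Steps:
W(w) = sqrt(-16 + w)
q = 534115 + I*sqrt(34) (q = -693*(-771) + (sqrt(-16 - 18) - 188) = 534303 + (sqrt(-34) - 188) = 534303 + (I*sqrt(34) - 188) = 534303 + (-188 + I*sqrt(34)) = 534115 + I*sqrt(34) ≈ 5.3412e+5 + 5.831*I)
y + q = -3715043 + (534115 + I*sqrt(34)) = -3180928 + I*sqrt(34)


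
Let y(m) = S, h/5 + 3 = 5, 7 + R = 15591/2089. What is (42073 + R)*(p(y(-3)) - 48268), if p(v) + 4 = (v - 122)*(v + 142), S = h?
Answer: -5738961098640/2089 ≈ -2.7472e+9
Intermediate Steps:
R = 968/2089 (R = -7 + 15591/2089 = 968/2089 ≈ 0.46338)
h = 10 (h = -15 + 5*5 = -15 + 25 = 10)
S = 10
y(m) = 10
p(v) = -4 + (-122 + v)*(142 + v) (p(v) = -4 + (v - 122)*(v + 142) = -4 + (-122 + v)*(142 + v))
(42073 + R)*(p(y(-3)) - 48268) = (42073 + 968/2089)*((-17328 + 10² + 20*10) - 48268) = 87891465*((-17328 + 100 + 200) - 48268)/2089 = 87891465*(-17028 - 48268)/2089 = (87891465/2089)*(-65296) = -5738961098640/2089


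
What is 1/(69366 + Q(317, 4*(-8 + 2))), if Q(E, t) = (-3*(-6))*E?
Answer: 1/75072 ≈ 1.3321e-5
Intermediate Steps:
Q(E, t) = 18*E
1/(69366 + Q(317, 4*(-8 + 2))) = 1/(69366 + 18*317) = 1/(69366 + 5706) = 1/75072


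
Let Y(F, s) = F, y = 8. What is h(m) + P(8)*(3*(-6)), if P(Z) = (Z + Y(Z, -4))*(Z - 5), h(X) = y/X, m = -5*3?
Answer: -12968/15 ≈ -864.53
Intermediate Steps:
m = -15
h(X) = 8/X
P(Z) = 2*Z*(-5 + Z) (P(Z) = (Z + Z)*(Z - 5) = (2*Z)*(-5 + Z) = 2*Z*(-5 + Z))
h(m) + P(8)*(3*(-6)) = 8/(-15) + (2*8*(-5 + 8))*(3*(-6)) = 8*(-1/15) + (2*8*3)*(-18) = -8/15 + 48*(-18) = -8/15 - 864 = -12968/15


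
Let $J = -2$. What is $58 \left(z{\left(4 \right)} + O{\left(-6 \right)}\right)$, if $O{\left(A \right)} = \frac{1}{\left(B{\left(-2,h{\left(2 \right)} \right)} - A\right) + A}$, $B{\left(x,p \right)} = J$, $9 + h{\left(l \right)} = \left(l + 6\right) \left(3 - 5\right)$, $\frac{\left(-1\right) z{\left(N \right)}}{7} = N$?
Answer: $-1653$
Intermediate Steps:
$z{\left(N \right)} = - 7 N$
$h{\left(l \right)} = -21 - 2 l$ ($h{\left(l \right)} = -9 + \left(l + 6\right) \left(3 - 5\right) = -9 + \left(6 + l\right) \left(3 - 5\right) = -9 + \left(6 + l\right) \left(-2\right) = -9 - \left(12 + 2 l\right) = -21 - 2 l$)
$B{\left(x,p \right)} = -2$
$O{\left(A \right)} = - \frac{1}{2}$ ($O{\left(A \right)} = \frac{1}{\left(-2 - A\right) + A} = \frac{1}{-2} = - \frac{1}{2}$)
$58 \left(z{\left(4 \right)} + O{\left(-6 \right)}\right) = 58 \left(\left(-7\right) 4 - \frac{1}{2}\right) = 58 \left(-28 - \frac{1}{2}\right) = 58 \left(- \frac{57}{2}\right) = -1653$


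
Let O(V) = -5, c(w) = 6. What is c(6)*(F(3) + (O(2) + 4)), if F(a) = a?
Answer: 12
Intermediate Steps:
c(6)*(F(3) + (O(2) + 4)) = 6*(3 + (-5 + 4)) = 6*(3 - 1) = 6*2 = 12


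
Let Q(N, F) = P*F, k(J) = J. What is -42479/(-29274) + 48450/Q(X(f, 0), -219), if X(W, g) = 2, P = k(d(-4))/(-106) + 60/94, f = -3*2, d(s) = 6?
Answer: -55866165377/147453138 ≈ -378.87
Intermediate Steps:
f = -6
P = 1449/2491 (P = 6/(-106) + 60/94 = 6*(-1/106) + 60*(1/94) = -3/53 + 30/47 = 1449/2491 ≈ 0.58169)
Q(N, F) = 1449*F/2491
-42479/(-29274) + 48450/Q(X(f, 0), -219) = -42479/(-29274) + 48450/(((1449/2491)*(-219))) = -42479*(-1/29274) + 48450/(-317331/2491) = 42479/29274 + 48450*(-2491/317331) = 42479/29274 - 40229650/105777 = -55866165377/147453138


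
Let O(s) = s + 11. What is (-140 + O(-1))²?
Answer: 16900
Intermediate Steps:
O(s) = 11 + s
(-140 + O(-1))² = (-140 + (11 - 1))² = (-140 + 10)² = (-130)² = 16900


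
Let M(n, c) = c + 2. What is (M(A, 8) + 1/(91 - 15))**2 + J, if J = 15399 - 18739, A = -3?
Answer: -18712719/5776 ≈ -3239.7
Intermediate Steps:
M(n, c) = 2 + c
J = -3340
(M(A, 8) + 1/(91 - 15))**2 + J = ((2 + 8) + 1/(91 - 15))**2 - 3340 = (10 + 1/76)**2 - 3340 = (761/76)**2 - 3340 = 579121/5776 - 3340 = -18712719/5776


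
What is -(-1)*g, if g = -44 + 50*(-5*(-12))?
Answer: 2956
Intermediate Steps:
g = 2956 (g = -44 + 50*60 = -44 + 3000 = 2956)
-(-1)*g = -(-1)*2956 = -1*(-2956) = 2956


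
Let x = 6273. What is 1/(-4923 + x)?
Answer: 1/1350 ≈ 0.00074074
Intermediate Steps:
1/(-4923 + x) = 1/(-4923 + 6273) = 1/1350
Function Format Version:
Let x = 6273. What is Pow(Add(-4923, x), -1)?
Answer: Rational(1, 1350) ≈ 0.00074074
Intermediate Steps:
Pow(Add(-4923, x), -1) = Pow(Add(-4923, 6273), -1) = Pow(1350, -1) = Rational(1, 1350)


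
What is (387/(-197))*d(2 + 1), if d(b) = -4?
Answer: 1548/197 ≈ 7.8579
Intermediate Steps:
(387/(-197))*d(2 + 1) = (387/(-197))*(-4) = (387*(-1/197))*(-4) = -387/197*(-4) = 1548/197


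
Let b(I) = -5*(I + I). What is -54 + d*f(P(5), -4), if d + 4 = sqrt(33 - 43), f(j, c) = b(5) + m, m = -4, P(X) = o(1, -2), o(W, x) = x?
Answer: 162 - 54*I*sqrt(10) ≈ 162.0 - 170.76*I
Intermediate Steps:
P(X) = -2
b(I) = -10*I
f(j, c) = -54 (f(j, c) = -10*5 - 4 = -50 - 4 = -54)
d = -4 + I*sqrt(10) (d = -4 + sqrt(33 - 43) = -4 + sqrt(-10) = -4 + I*sqrt(10) ≈ -4.0 + 3.1623*I)
-54 + d*f(P(5), -4) = -54 + (-4 + I*sqrt(10))*(-54) = -54 + (216 - 54*I*sqrt(10)) = 162 - 54*I*sqrt(10)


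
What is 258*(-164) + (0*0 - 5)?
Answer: -42317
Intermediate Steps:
258*(-164) + (0*0 - 5) = -42312 + (0 - 5) = -42312 - 5 = -42317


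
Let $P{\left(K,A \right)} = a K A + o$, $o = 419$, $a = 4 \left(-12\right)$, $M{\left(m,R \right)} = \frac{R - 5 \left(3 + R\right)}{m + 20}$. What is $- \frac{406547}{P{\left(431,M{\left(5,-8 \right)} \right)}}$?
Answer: $\frac{10163675}{341221} \approx 29.786$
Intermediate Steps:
$M{\left(m,R \right)} = \frac{-15 - 4 R}{20 + m}$ ($M{\left(m,R \right)} = \frac{R - \left(15 + 5 R\right)}{20 + m} = \frac{-15 - 4 R}{20 + m}$)
$a = -48$
$P{\left(K,A \right)} = 419 - 48 A K$ ($P{\left(K,A \right)} = - 48 K A + 419 = - 48 A K + 419 = 419 - 48 A K$)
$- \frac{406547}{P{\left(431,M{\left(5,-8 \right)} \right)}} = - \frac{406547}{419 - 48 \frac{-15 - -32}{20 + 5} \cdot 431} = - \frac{406547}{419 - 48 \frac{-15 + 32}{25} \cdot 431} = - \frac{406547}{419 - 48 \cdot \frac{1}{25} \cdot 17 \cdot 431} = - \frac{406547}{419 - \frac{816}{25} \cdot 431} = - \frac{406547}{419 - \frac{351696}{25}} = - \frac{406547}{- \frac{341221}{25}} = \left(-406547\right) \left(- \frac{25}{341221}\right) = \frac{10163675}{341221}$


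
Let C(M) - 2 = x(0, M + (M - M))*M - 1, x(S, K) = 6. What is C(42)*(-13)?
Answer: -3289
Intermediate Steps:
C(M) = 1 + 6*M (C(M) = 2 + (6*M - 1) = 2 + (-1 + 6*M) = 1 + 6*M)
C(42)*(-13) = (1 + 6*42)*(-13) = (1 + 252)*(-13) = 253*(-13) = -3289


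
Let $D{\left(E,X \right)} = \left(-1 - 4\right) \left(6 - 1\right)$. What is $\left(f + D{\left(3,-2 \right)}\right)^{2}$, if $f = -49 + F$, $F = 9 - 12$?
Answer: $5929$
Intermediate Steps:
$F = -3$ ($F = 9 - 12 = -3$)
$D{\left(E,X \right)} = -25$ ($D{\left(E,X \right)} = \left(-5\right) 5 = -25$)
$f = -52$ ($f = -49 - 3 = -52$)
$\left(f + D{\left(3,-2 \right)}\right)^{2} = \left(-52 - 25\right)^{2} = \left(-77\right)^{2} = 5929$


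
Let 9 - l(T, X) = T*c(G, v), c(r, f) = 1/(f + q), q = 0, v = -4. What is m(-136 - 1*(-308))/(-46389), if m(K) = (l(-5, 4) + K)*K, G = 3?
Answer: -30917/46389 ≈ -0.66647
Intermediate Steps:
c(r, f) = 1/f (c(r, f) = 1/(f + 0) = 1/f)
l(T, X) = 9 + T/4 (l(T, X) = 9 - T/(-4) = 9 - T*(-1)/4 = 9 - (-1)*T/4 = 9 + T/4)
m(K) = K*(31/4 + K) (m(K) = ((9 + (¼)*(-5)) + K)*K = ((9 - 5/4) + K)*K = (31/4 + K)*K = K*(31/4 + K))
m(-136 - 1*(-308))/(-46389) = ((-136 - 1*(-308))*(31 + 4*(-136 - 1*(-308)))/4)/(-46389) = ((-136 + 308)*(31 + 4*(-136 + 308))/4)*(-1/46389) = ((¼)*172*(31 + 4*172))*(-1/46389) = ((¼)*172*(31 + 688))*(-1/46389) = ((¼)*172*719)*(-1/46389) = 30917*(-1/46389) = -30917/46389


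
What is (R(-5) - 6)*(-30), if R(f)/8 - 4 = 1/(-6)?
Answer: -740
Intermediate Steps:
R(f) = 92/3 (R(f) = 32 + 8/(-6) = 32 + 8*(-⅙) = 32 - 4/3 = 92/3)
(R(-5) - 6)*(-30) = (92/3 - 6)*(-30) = (74/3)*(-30) = -740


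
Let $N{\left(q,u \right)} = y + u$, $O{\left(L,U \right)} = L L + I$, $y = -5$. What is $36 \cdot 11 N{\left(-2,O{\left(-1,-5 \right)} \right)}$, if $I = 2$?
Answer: $-792$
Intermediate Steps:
$O{\left(L,U \right)} = 2 + L^{2}$ ($O{\left(L,U \right)} = L L + 2 = L^{2} + 2 = 2 + L^{2}$)
$N{\left(q,u \right)} = -5 + u$
$36 \cdot 11 N{\left(-2,O{\left(-1,-5 \right)} \right)} = 36 \cdot 11 \left(-5 + \left(2 + \left(-1\right)^{2}\right)\right) = 396 \left(-5 + \left(2 + 1\right)\right) = 396 \left(-5 + 3\right) = 396 \left(-2\right) = -792$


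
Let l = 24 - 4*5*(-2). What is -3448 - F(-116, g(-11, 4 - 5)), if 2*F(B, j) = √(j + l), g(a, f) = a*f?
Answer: -3448 - 5*√3/2 ≈ -3452.3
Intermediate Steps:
l = 64 (l = 24 - 20*(-2) = 24 + 40 = 64)
F(B, j) = √(64 + j)/2 (F(B, j) = √(j + 64)/2 = √(64 + j)/2)
-3448 - F(-116, g(-11, 4 - 5)) = -3448 - √(64 - 11*(4 - 5))/2 = -3448 - √(64 - 11*(-1))/2 = -3448 - √(64 + 11)/2 = -3448 - √75/2 = -3448 - 5*√3/2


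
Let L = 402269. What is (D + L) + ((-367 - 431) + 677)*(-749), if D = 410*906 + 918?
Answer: 865276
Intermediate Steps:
D = 372378 (D = 371460 + 918 = 372378)
(D + L) + ((-367 - 431) + 677)*(-749) = (372378 + 402269) + ((-367 - 431) + 677)*(-749) = 774647 + (-798 + 677)*(-749) = 774647 - 121*(-749) = 774647 + 90629 = 865276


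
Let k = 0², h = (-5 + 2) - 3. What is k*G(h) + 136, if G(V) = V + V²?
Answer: 136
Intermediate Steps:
h = -6 (h = -3 - 3 = -6)
k = 0
k*G(h) + 136 = 0*(-6*(1 - 6)) + 136 = 0*(-6*(-5)) + 136 = 0*30 + 136 = 0 + 136 = 136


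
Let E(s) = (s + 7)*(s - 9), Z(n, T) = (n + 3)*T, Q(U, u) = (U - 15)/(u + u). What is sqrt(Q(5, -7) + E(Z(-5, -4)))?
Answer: 10*I*sqrt(7)/7 ≈ 3.7796*I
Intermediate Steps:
Q(U, u) = (-15 + U)/(2*u) (Q(U, u) = (-15 + U)/((2*u)) = (-15 + U)*(1/(2*u)) = (-15 + U)/(2*u))
Z(n, T) = T*(3 + n) (Z(n, T) = (3 + n)*T = T*(3 + n))
E(s) = (-9 + s)*(7 + s) (E(s) = (7 + s)*(-9 + s) = (-9 + s)*(7 + s))
sqrt(Q(5, -7) + E(Z(-5, -4))) = sqrt((1/2)*(-15 + 5)/(-7) + (-63 + (-4*(3 - 5))**2 - (-8)*(3 - 5))) = sqrt((1/2)*(-1/7)*(-10) + (-63 + (-4*(-2))**2 - (-8)*(-2))) = sqrt(5/7 + (-63 + 8**2 - 2*8)) = sqrt(5/7 + (-63 + 64 - 16)) = sqrt(5/7 - 15) = sqrt(-100/7) = 10*I*sqrt(7)/7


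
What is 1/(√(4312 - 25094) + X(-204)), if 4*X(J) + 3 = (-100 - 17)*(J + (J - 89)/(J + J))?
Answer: 1759411872/10466283871321 - 295936*I*√20782/10466283871321 ≈ 0.0001681 - 4.0761e-6*I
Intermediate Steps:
X(J) = -¾ - 117*J/4 - 117*(-89 + J)/(8*J) (X(J) = -¾ + ((-100 - 17)*(J + (J - 89)/(J + J)))/4 = -¾ + (-117*(J + (-89 + J)/((2*J))))/4 = -¾ + (-117*(J + (-89 + J)*(1/(2*J))))/4 = -¾ + (-117*(J + (-89 + J)/(2*J)))/4 = -¾ + (-117*J - 117*(-89 + J)/(2*J))/4 = -¾ + (-117*J/4 - 117*(-89 + J)/(8*J)) = -¾ - 117*J/4 - 117*(-89 + J)/(8*J))
1/(√(4312 - 25094) + X(-204)) = 1/(√(4312 - 25094) + (3/8)*(3471 - 78*(-204)² - 41*(-204))/(-204)) = 1/(√(-20782) + (3/8)*(-1/204)*(3471 - 78*41616 + 8364)) = 1/(I*√20782 + (3/8)*(-1/204)*(3471 - 3246048 + 8364)) = 1/(I*√20782 + (3/8)*(-1/204)*(-3234213)) = 1/(I*√20782 + 3234213/544) = 1/(3234213/544 + I*√20782)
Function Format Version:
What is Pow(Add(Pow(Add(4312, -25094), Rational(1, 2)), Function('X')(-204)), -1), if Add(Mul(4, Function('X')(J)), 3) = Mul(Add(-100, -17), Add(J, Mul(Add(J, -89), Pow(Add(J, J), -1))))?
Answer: Add(Rational(1759411872, 10466283871321), Mul(Rational(-295936, 10466283871321), I, Pow(20782, Rational(1, 2)))) ≈ Add(0.00016810, Mul(-4.0761e-6, I))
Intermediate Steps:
Function('X')(J) = Add(Rational(-3, 4), Mul(Rational(-117, 4), J), Mul(Rational(-117, 8), Pow(J, -1), Add(-89, J))) (Function('X')(J) = Add(Rational(-3, 4), Mul(Rational(1, 4), Mul(Add(-100, -17), Add(J, Mul(Add(J, -89), Pow(Add(J, J), -1)))))) = Add(Rational(-3, 4), Mul(Rational(1, 4), Mul(-117, Add(J, Mul(Add(-89, J), Pow(Mul(2, J), -1)))))) = Add(Rational(-3, 4), Mul(Rational(1, 4), Mul(-117, Add(J, Mul(Add(-89, J), Mul(Rational(1, 2), Pow(J, -1))))))) = Add(Rational(-3, 4), Mul(Rational(1, 4), Mul(-117, Add(J, Mul(Rational(1, 2), Pow(J, -1), Add(-89, J)))))) = Add(Rational(-3, 4), Mul(Rational(1, 4), Add(Mul(-117, J), Mul(Rational(-117, 2), Pow(J, -1), Add(-89, J))))) = Add(Rational(-3, 4), Add(Mul(Rational(-117, 4), J), Mul(Rational(-117, 8), Pow(J, -1), Add(-89, J)))) = Add(Rational(-3, 4), Mul(Rational(-117, 4), J), Mul(Rational(-117, 8), Pow(J, -1), Add(-89, J))))
Pow(Add(Pow(Add(4312, -25094), Rational(1, 2)), Function('X')(-204)), -1) = Pow(Add(Pow(Add(4312, -25094), Rational(1, 2)), Mul(Rational(3, 8), Pow(-204, -1), Add(3471, Mul(-78, Pow(-204, 2)), Mul(-41, -204)))), -1) = Pow(Add(Pow(-20782, Rational(1, 2)), Mul(Rational(3, 8), Rational(-1, 204), Add(3471, Mul(-78, 41616), 8364))), -1) = Pow(Add(Mul(I, Pow(20782, Rational(1, 2))), Mul(Rational(3, 8), Rational(-1, 204), Add(3471, -3246048, 8364))), -1) = Pow(Add(Mul(I, Pow(20782, Rational(1, 2))), Mul(Rational(3, 8), Rational(-1, 204), -3234213)), -1) = Pow(Add(Mul(I, Pow(20782, Rational(1, 2))), Rational(3234213, 544)), -1) = Pow(Add(Rational(3234213, 544), Mul(I, Pow(20782, Rational(1, 2)))), -1)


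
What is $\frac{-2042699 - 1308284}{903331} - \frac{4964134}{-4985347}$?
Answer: $- \frac{12221556915747}{4503418490857} \approx -2.7138$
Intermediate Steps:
$\frac{-2042699 - 1308284}{903331} - \frac{4964134}{-4985347} = \left(-2042699 - 1308284\right) \frac{1}{903331} - - \frac{4964134}{4985347} = \left(-3350983\right) \frac{1}{903331} + \frac{4964134}{4985347} = - \frac{3350983}{903331} + \frac{4964134}{4985347} = - \frac{12221556915747}{4503418490857}$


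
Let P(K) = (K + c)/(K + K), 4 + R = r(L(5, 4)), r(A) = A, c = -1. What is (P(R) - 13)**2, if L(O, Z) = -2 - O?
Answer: 18769/121 ≈ 155.12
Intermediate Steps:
R = -11 (R = -4 + (-2 - 1*5) = -4 + (-2 - 5) = -4 - 7 = -11)
P(K) = (-1 + K)/(2*K) (P(K) = (K - 1)/(K + K) = (-1 + K)/((2*K)) = (-1 + K)*(1/(2*K)) = (-1 + K)/(2*K))
(P(R) - 13)**2 = ((1/2)*(-1 - 11)/(-11) - 13)**2 = ((1/2)*(-1/11)*(-12) - 13)**2 = (6/11 - 13)**2 = (-137/11)**2 = 18769/121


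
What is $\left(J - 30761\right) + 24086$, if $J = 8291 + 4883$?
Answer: $6499$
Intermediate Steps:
$J = 13174$
$\left(J - 30761\right) + 24086 = \left(13174 - 30761\right) + 24086 = -17587 + 24086 = 6499$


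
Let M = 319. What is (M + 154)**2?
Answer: 223729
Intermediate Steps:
(M + 154)**2 = (319 + 154)**2 = 473**2 = 223729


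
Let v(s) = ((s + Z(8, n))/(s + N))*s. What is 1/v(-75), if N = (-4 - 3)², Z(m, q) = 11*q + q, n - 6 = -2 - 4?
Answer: -26/5625 ≈ -0.0046222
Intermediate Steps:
n = 0 (n = 6 + (-2 - 4) = 6 - 6 = 0)
Z(m, q) = 12*q
N = 49 (N = (-7)² = 49)
v(s) = s²/(49 + s) (v(s) = ((s + 12*0)/(s + 49))*s = ((s + 0)/(49 + s))*s = (s/(49 + s))*s = s²/(49 + s))
1/v(-75) = 1/((-75)²/(49 - 75)) = 1/(5625/(-26)) = 1/(5625*(-1/26)) = 1/(-5625/26) = -26/5625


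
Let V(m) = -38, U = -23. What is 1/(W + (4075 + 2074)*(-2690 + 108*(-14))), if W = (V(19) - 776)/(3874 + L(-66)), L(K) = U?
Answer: -3851/99502516212 ≈ -3.8703e-8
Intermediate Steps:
L(K) = -23
W = -814/3851 (W = (-38 - 776)/(3874 - 23) = -814/3851 ≈ -0.21137)
1/(W + (4075 + 2074)*(-2690 + 108*(-14))) = 1/(-814/3851 + (4075 + 2074)*(-2690 + 108*(-14))) = 1/(-814/3851 + 6149*(-2690 - 1512)) = 1/(-814/3851 + 6149*(-4202)) = 1/(-814/3851 - 25838098) = 1/(-99502516212/3851) = -3851/99502516212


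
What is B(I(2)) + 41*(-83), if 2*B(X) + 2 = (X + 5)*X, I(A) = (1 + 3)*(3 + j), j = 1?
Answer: -3236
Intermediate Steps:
I(A) = 16 (I(A) = (1 + 3)*(3 + 1) = 4*4 = 16)
B(X) = -1 + X*(5 + X)/2 (B(X) = -1 + ((X + 5)*X)/2 = -1 + ((5 + X)*X)/2 = -1 + (X*(5 + X))/2 = -1 + X*(5 + X)/2)
B(I(2)) + 41*(-83) = (-1 + (1/2)*16**2 + (5/2)*16) + 41*(-83) = (-1 + (1/2)*256 + 40) - 3403 = (-1 + 128 + 40) - 3403 = 167 - 3403 = -3236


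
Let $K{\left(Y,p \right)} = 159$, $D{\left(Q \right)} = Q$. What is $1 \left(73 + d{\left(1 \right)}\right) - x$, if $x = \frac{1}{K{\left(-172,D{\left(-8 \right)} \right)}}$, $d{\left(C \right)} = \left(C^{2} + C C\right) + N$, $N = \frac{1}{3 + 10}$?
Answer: $\frac{155171}{2067} \approx 75.071$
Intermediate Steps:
$N = \frac{1}{13} \approx 0.076923$
$d{\left(C \right)} = \frac{1}{13} + 2 C^{2}$ ($d{\left(C \right)} = \left(C^{2} + C C\right) + \frac{1}{13} = \left(C^{2} + C^{2}\right) + \frac{1}{13} = 2 C^{2} + \frac{1}{13} = \frac{1}{13} + 2 C^{2}$)
$x = \frac{1}{159} \approx 0.0062893$
$1 \left(73 + d{\left(1 \right)}\right) - x = 1 \left(73 + \left(\frac{1}{13} + 2 \cdot 1^{2}\right)\right) - \frac{1}{159} = 1 \left(73 + \left(\frac{1}{13} + 2 \cdot 1\right)\right) - \frac{1}{159} = 1 \left(73 + \left(\frac{1}{13} + 2\right)\right) - \frac{1}{159} = 1 \left(73 + \frac{27}{13}\right) - \frac{1}{159} = 1 \cdot \frac{976}{13} - \frac{1}{159} = \frac{976}{13} - \frac{1}{159} = \frac{155171}{2067}$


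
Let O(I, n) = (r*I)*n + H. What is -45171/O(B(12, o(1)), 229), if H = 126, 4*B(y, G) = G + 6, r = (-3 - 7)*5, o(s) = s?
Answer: 12906/5689 ≈ 2.2686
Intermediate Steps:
r = -50 (r = -10*5 = -50)
B(y, G) = 3/2 + G/4 (B(y, G) = (G + 6)/4 = (6 + G)/4 = 3/2 + G/4)
O(I, n) = 126 - 50*I*n (O(I, n) = (-50*I)*n + 126 = -50*I*n + 126 = 126 - 50*I*n)
-45171/O(B(12, o(1)), 229) = -45171/(126 - 50*(3/2 + (¼)*1)*229) = -45171/(126 - 50*(3/2 + ¼)*229) = -45171/(126 - 50*7/4*229) = -45171/(126 - 40075/2) = -45171/(-39823/2) = -45171*(-2/39823) = 12906/5689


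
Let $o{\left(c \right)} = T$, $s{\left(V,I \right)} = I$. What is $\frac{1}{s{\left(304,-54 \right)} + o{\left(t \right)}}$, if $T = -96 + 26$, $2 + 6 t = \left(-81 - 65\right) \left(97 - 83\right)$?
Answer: $- \frac{1}{124} \approx -0.0080645$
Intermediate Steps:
$t = -341$ ($t = - \frac{1}{3} + \frac{\left(-81 - 65\right) \left(97 - 83\right)}{6} = - \frac{1}{3} + \frac{\left(-146\right) 14}{6} = - \frac{1}{3} + \frac{1}{6} \left(-2044\right) = - \frac{1}{3} - \frac{1022}{3} = -341$)
$T = -70$
$o{\left(c \right)} = -70$
$\frac{1}{s{\left(304,-54 \right)} + o{\left(t \right)}} = \frac{1}{-54 - 70} = \frac{1}{-124} = - \frac{1}{124}$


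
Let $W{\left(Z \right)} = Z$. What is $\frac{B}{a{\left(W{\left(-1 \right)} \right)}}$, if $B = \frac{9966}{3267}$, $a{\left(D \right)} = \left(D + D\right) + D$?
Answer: $- \frac{302}{297} \approx -1.0168$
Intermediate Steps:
$a{\left(D \right)} = 3 D$ ($a{\left(D \right)} = 2 D + D = 3 D$)
$B = \frac{302}{99}$ ($B = 9966 \cdot \frac{1}{3267} = \frac{302}{99} \approx 3.0505$)
$\frac{B}{a{\left(W{\left(-1 \right)} \right)}} = \frac{302}{99 \cdot 3 \left(-1\right)} = \frac{302}{99 \left(-3\right)} = \frac{302}{99} \left(- \frac{1}{3}\right) = - \frac{302}{297}$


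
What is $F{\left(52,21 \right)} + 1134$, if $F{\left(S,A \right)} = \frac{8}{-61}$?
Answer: $\frac{69166}{61} \approx 1133.9$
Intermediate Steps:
$F{\left(S,A \right)} = - \frac{8}{61}$ ($F{\left(S,A \right)} = 8 \left(- \frac{1}{61}\right) = - \frac{8}{61}$)
$F{\left(52,21 \right)} + 1134 = - \frac{8}{61} + 1134 = \frac{69166}{61}$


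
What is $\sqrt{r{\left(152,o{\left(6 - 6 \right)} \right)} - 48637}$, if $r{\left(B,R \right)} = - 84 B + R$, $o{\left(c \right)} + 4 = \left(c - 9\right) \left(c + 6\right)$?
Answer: $i \sqrt{61463} \approx 247.92 i$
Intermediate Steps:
$o{\left(c \right)} = -4 + \left(-9 + c\right) \left(6 + c\right)$ ($o{\left(c \right)} = -4 + \left(c - 9\right) \left(c + 6\right) = -4 + \left(-9 + c\right) \left(6 + c\right)$)
$r{\left(B,R \right)} = R - 84 B$
$\sqrt{r{\left(152,o{\left(6 - 6 \right)} \right)} - 48637} = \sqrt{\left(\left(-58 + \left(6 - 6\right)^{2} - 3 \left(6 - 6\right)\right) - 12768\right) - 48637} = \sqrt{\left(\left(-58 + 0^{2} - 0\right) - 12768\right) - 48637} = \sqrt{\left(\left(-58 + 0 + 0\right) - 12768\right) - 48637} = \sqrt{\left(-58 - 12768\right) - 48637} = \sqrt{-12826 - 48637} = \sqrt{-61463} = i \sqrt{61463}$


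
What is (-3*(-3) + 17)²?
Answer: 676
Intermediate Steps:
(-3*(-3) + 17)² = (9 + 17)² = 26² = 676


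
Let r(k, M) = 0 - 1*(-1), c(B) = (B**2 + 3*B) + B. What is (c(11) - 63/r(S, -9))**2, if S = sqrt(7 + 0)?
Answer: 10404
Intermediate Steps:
c(B) = B**2 + 4*B
S = sqrt(7) ≈ 2.6458
r(k, M) = 1 (r(k, M) = 0 + 1 = 1)
(c(11) - 63/r(S, -9))**2 = (11*(4 + 11) - 63/1)**2 = (11*15 - 63*1)**2 = (165 - 63)**2 = 102**2 = 10404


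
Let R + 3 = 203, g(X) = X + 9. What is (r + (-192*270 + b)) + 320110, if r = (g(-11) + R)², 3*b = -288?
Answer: 307378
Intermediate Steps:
b = -96 (b = (⅓)*(-288) = -96)
g(X) = 9 + X
R = 200 (R = -3 + 203 = 200)
r = 39204 (r = ((9 - 11) + 200)² = (-2 + 200)² = 198² = 39204)
(r + (-192*270 + b)) + 320110 = (39204 + (-192*270 - 96)) + 320110 = (39204 + (-51840 - 96)) + 320110 = (39204 - 51936) + 320110 = -12732 + 320110 = 307378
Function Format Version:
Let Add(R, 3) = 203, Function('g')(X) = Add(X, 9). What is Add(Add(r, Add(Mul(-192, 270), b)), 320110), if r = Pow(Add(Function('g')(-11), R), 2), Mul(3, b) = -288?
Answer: 307378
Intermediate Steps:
b = -96 (b = Mul(Rational(1, 3), -288) = -96)
Function('g')(X) = Add(9, X)
R = 200 (R = Add(-3, 203) = 200)
r = 39204 (r = Pow(Add(Add(9, -11), 200), 2) = Pow(Add(-2, 200), 2) = Pow(198, 2) = 39204)
Add(Add(r, Add(Mul(-192, 270), b)), 320110) = Add(Add(39204, Add(Mul(-192, 270), -96)), 320110) = Add(Add(39204, Add(-51840, -96)), 320110) = Add(Add(39204, -51936), 320110) = Add(-12732, 320110) = 307378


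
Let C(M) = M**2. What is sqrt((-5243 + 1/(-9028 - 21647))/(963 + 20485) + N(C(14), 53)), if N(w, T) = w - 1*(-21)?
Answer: sqrt(234559472546771169)/32895870 ≈ 14.723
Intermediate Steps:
N(w, T) = 21 + w (N(w, T) = w + 21 = 21 + w)
sqrt((-5243 + 1/(-9028 - 21647))/(963 + 20485) + N(C(14), 53)) = sqrt((-5243 + 1/(-9028 - 21647))/(963 + 20485) + (21 + 14**2)) = sqrt((-5243 + 1/(-30675))/21448 + (21 + 196)) = sqrt((-5243 - 1/30675)*(1/21448) + 217) = sqrt(-160829026/30675*1/21448 + 217) = sqrt(-80414513/328958700 + 217) = sqrt(71303623387/328958700) = sqrt(234559472546771169)/32895870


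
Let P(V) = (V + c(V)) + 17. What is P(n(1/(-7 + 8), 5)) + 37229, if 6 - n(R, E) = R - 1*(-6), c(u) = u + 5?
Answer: 37249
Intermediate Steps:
c(u) = 5 + u
n(R, E) = -R (n(R, E) = 6 - (R - 1*(-6)) = 6 - (R + 6) = 6 - (6 + R) = 6 + (-6 - R) = -R)
P(V) = 22 + 2*V (P(V) = (V + (5 + V)) + 17 = (5 + 2*V) + 17 = 22 + 2*V)
P(n(1/(-7 + 8), 5)) + 37229 = (22 + 2*(-1/(-7 + 8))) + 37229 = (22 + 2*(-1/1)) + 37229 = (22 + 2*(-1*1)) + 37229 = (22 + 2*(-1)) + 37229 = (22 - 2) + 37229 = 20 + 37229 = 37249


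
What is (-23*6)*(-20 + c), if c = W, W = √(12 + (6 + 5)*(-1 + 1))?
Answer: 2760 - 276*√3 ≈ 2282.0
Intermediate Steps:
W = 2*√3 (W = √(12 + 11*0) = √(12 + 0) = √12 = 2*√3 ≈ 3.4641)
c = 2*√3 ≈ 3.4641
(-23*6)*(-20 + c) = (-23*6)*(-20 + 2*√3) = -138*(-20 + 2*√3) = 2760 - 276*√3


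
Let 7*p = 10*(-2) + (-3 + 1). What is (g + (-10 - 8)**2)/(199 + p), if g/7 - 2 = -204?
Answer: -7630/1371 ≈ -5.5653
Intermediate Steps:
g = -1414 (g = 14 + 7*(-204) = 14 - 1428 = -1414)
p = -22/7 (p = (10*(-2) + (-3 + 1))/7 = (-20 - 2)/7 = (1/7)*(-22) = -22/7 ≈ -3.1429)
(g + (-10 - 8)**2)/(199 + p) = (-1414 + (-10 - 8)**2)/(199 - 22/7) = (-1414 + (-18)**2)/(1371/7) = (-1414 + 324)*(7/1371) = -1090*7/1371 = -7630/1371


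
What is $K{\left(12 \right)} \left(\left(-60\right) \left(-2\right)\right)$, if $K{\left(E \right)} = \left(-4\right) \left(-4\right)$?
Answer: $1920$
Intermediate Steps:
$K{\left(E \right)} = 16$
$K{\left(12 \right)} \left(\left(-60\right) \left(-2\right)\right) = 16 \left(\left(-60\right) \left(-2\right)\right) = 16 \cdot 120 = 1920$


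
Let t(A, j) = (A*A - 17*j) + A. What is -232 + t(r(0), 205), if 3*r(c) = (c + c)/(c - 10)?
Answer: -3717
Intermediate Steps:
r(c) = 2*c/(3*(-10 + c)) (r(c) = ((c + c)/(c - 10))/3 = ((2*c)/(-10 + c))/3 = (2*c/(-10 + c))/3 = 2*c/(3*(-10 + c)))
t(A, j) = A + A² - 17*j (t(A, j) = (A² - 17*j) + A = A + A² - 17*j)
-232 + t(r(0), 205) = -232 + ((⅔)*0/(-10 + 0) + ((⅔)*0/(-10 + 0))² - 17*205) = -232 + ((⅔)*0/(-10) + ((⅔)*0/(-10))² - 3485) = -232 + ((⅔)*0*(-⅒) + ((⅔)*0*(-⅒))² - 3485) = -232 + (0 + 0² - 3485) = -232 + (0 + 0 - 3485) = -232 - 3485 = -3717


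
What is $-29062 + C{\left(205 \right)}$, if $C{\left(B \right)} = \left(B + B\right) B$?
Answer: $54988$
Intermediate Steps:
$C{\left(B \right)} = 2 B^{2}$ ($C{\left(B \right)} = 2 B B = 2 B^{2}$)
$-29062 + C{\left(205 \right)} = -29062 + 2 \cdot 205^{2} = -29062 + 2 \cdot 42025 = -29062 + 84050 = 54988$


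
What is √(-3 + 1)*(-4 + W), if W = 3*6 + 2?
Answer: 16*I*√2 ≈ 22.627*I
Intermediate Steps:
W = 20 (W = 18 + 2 = 20)
√(-3 + 1)*(-4 + W) = √(-3 + 1)*(-4 + 20) = √(-2)*16 = (I*√2)*16 = 16*I*√2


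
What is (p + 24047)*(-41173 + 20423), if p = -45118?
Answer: 437223250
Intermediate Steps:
(p + 24047)*(-41173 + 20423) = (-45118 + 24047)*(-41173 + 20423) = -21071*(-20750) = 437223250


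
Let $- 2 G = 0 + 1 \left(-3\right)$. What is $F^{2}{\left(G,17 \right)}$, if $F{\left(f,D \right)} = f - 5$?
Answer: $\frac{49}{4} \approx 12.25$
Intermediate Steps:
$G = \frac{3}{2}$ ($G = - \frac{0 + 1 \left(-3\right)}{2} = - \frac{0 - 3}{2} = \left(- \frac{1}{2}\right) \left(-3\right) = \frac{3}{2} \approx 1.5$)
$F{\left(f,D \right)} = -5 + f$ ($F{\left(f,D \right)} = f - 5 = -5 + f$)
$F^{2}{\left(G,17 \right)} = \left(-5 + \frac{3}{2}\right)^{2} = \left(- \frac{7}{2}\right)^{2} = \frac{49}{4}$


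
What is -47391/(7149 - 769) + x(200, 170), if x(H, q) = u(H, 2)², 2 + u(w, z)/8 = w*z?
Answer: 64679473889/6380 ≈ 1.0138e+7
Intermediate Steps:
u(w, z) = -16 + 8*w*z (u(w, z) = -16 + 8*(w*z) = -16 + 8*w*z)
x(H, q) = (-16 + 16*H)² (x(H, q) = (-16 + 8*H*2)² = (-16 + 16*H)²)
-47391/(7149 - 769) + x(200, 170) = -47391/(7149 - 769) + 256*(-1 + 200)² = -47391/6380 + 256*199² = -47391*1/6380 + 256*39601 = -47391/6380 + 10137856 = 64679473889/6380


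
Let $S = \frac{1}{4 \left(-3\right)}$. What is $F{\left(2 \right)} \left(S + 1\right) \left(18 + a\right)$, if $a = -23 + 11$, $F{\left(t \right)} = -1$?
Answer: $- \frac{11}{2} \approx -5.5$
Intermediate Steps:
$a = -12$
$S = - \frac{1}{12}$ ($S = \frac{1}{-12} = - \frac{1}{12} \approx -0.083333$)
$F{\left(2 \right)} \left(S + 1\right) \left(18 + a\right) = - (- \frac{1}{12} + 1) \left(18 - 12\right) = \left(-1\right) \frac{11}{12} \cdot 6 = \left(- \frac{11}{12}\right) 6 = - \frac{11}{2}$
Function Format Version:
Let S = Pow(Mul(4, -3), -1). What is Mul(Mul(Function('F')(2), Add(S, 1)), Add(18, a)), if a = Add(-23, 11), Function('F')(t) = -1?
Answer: Rational(-11, 2) ≈ -5.5000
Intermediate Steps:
a = -12
S = Rational(-1, 12) (S = Pow(-12, -1) = Rational(-1, 12) ≈ -0.083333)
Mul(Mul(Function('F')(2), Add(S, 1)), Add(18, a)) = Mul(Mul(-1, Add(Rational(-1, 12), 1)), Add(18, -12)) = Mul(Mul(-1, Rational(11, 12)), 6) = Mul(Rational(-11, 12), 6) = Rational(-11, 2)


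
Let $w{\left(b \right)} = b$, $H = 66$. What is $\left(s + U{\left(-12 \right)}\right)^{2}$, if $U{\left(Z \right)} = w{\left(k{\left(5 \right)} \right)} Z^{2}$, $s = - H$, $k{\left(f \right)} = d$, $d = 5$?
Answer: $427716$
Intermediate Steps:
$k{\left(f \right)} = 5$
$s = -66$ ($s = \left(-1\right) 66 = -66$)
$U{\left(Z \right)} = 5 Z^{2}$
$\left(s + U{\left(-12 \right)}\right)^{2} = \left(-66 + 5 \left(-12\right)^{2}\right)^{2} = \left(-66 + 5 \cdot 144\right)^{2} = \left(-66 + 720\right)^{2} = 654^{2} = 427716$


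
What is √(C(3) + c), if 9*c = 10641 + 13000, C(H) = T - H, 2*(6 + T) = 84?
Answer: √23938/3 ≈ 51.573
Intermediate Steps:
T = 36 (T = -6 + (½)*84 = -6 + 42 = 36)
C(H) = 36 - H
c = 23641/9 (c = (10641 + 13000)/9 = (⅑)*23641 = 23641/9 ≈ 2626.8)
√(C(3) + c) = √((36 - 1*3) + 23641/9) = √((36 - 3) + 23641/9) = √(33 + 23641/9) = √(23938/9) = √23938/3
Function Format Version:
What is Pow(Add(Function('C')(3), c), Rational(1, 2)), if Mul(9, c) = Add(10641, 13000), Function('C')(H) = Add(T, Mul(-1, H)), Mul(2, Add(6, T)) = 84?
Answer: Mul(Rational(1, 3), Pow(23938, Rational(1, 2))) ≈ 51.573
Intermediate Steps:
T = 36 (T = Add(-6, Mul(Rational(1, 2), 84)) = Add(-6, 42) = 36)
Function('C')(H) = Add(36, Mul(-1, H))
c = Rational(23641, 9) (c = Mul(Rational(1, 9), Add(10641, 13000)) = Mul(Rational(1, 9), 23641) = Rational(23641, 9) ≈ 2626.8)
Pow(Add(Function('C')(3), c), Rational(1, 2)) = Pow(Add(Add(36, Mul(-1, 3)), Rational(23641, 9)), Rational(1, 2)) = Pow(Add(Add(36, -3), Rational(23641, 9)), Rational(1, 2)) = Pow(Add(33, Rational(23641, 9)), Rational(1, 2)) = Pow(Rational(23938, 9), Rational(1, 2)) = Mul(Rational(1, 3), Pow(23938, Rational(1, 2)))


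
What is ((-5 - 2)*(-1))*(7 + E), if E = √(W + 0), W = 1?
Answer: 56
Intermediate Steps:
E = 1 (E = √(1 + 0) = √1 = 1)
((-5 - 2)*(-1))*(7 + E) = ((-5 - 2)*(-1))*(7 + 1) = -7*(-1)*8 = 7*8 = 56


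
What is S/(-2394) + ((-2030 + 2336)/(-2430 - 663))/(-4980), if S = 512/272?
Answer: -13345747/17413249770 ≈ -0.00076641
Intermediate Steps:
S = 32/17 (S = 512*(1/272) = 32/17 ≈ 1.8824)
S/(-2394) + ((-2030 + 2336)/(-2430 - 663))/(-4980) = (32/17)/(-2394) + ((-2030 + 2336)/(-2430 - 663))/(-4980) = (32/17)*(-1/2394) + (306/(-3093))*(-1/4980) = -16/20349 + (306*(-1/3093))*(-1/4980) = -16/20349 - 102/1031*(-1/4980) = -16/20349 + 17/855730 = -13345747/17413249770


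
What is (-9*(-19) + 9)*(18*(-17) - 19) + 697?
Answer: -57803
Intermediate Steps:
(-9*(-19) + 9)*(18*(-17) - 19) + 697 = (171 + 9)*(-306 - 19) + 697 = 180*(-325) + 697 = -58500 + 697 = -57803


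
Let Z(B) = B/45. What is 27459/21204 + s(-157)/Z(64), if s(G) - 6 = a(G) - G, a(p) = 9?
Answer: 1151919/9424 ≈ 122.23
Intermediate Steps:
s(G) = 15 - G (s(G) = 6 + (9 - G) = 15 - G)
Z(B) = B/45 (Z(B) = B*(1/45) = B/45)
27459/21204 + s(-157)/Z(64) = 27459/21204 + (15 - 1*(-157))/(((1/45)*64)) = 27459*(1/21204) + (15 + 157)/(64/45) = 3051/2356 + 172*(45/64) = 3051/2356 + 1935/16 = 1151919/9424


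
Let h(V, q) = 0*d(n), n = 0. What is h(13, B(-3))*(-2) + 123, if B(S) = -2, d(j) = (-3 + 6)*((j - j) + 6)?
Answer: 123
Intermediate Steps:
d(j) = 18 (d(j) = 3*(0 + 6) = 3*6 = 18)
h(V, q) = 0 (h(V, q) = 0*18 = 0)
h(13, B(-3))*(-2) + 123 = 0*(-2) + 123 = 0 + 123 = 123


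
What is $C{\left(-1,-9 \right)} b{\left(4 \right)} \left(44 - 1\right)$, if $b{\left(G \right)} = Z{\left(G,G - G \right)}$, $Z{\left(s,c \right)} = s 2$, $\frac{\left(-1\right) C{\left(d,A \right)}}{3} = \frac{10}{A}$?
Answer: $\frac{3440}{3} \approx 1146.7$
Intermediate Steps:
$C{\left(d,A \right)} = - \frac{30}{A}$ ($C{\left(d,A \right)} = - 3 \frac{10}{A} = - \frac{30}{A}$)
$Z{\left(s,c \right)} = 2 s$
$b{\left(G \right)} = 2 G$
$C{\left(-1,-9 \right)} b{\left(4 \right)} \left(44 - 1\right) = - \frac{30}{-9} \cdot 2 \cdot 4 \left(44 - 1\right) = \left(-30\right) \left(- \frac{1}{9}\right) 8 \left(44 - 1\right) = \frac{10}{3} \cdot 8 \cdot 43 = \frac{80}{3} \cdot 43 = \frac{3440}{3}$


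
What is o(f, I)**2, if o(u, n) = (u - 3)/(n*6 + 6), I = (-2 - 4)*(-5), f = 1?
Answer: 1/8649 ≈ 0.00011562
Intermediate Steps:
I = 30 (I = -6*(-5) = 30)
o(u, n) = (-3 + u)/(6 + 6*n) (o(u, n) = (-3 + u)/(6*n + 6) = (-3 + u)/(6 + 6*n))
o(f, I)**2 = ((-3 + 1)/(6*(1 + 30)))**2 = ((1/6)*(-2)/31)**2 = ((1/6)*(1/31)*(-2))**2 = (-1/93)**2 = 1/8649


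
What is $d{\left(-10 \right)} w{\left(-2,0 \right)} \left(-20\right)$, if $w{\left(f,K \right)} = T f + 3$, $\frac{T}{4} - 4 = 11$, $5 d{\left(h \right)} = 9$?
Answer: $4212$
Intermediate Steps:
$d{\left(h \right)} = \frac{9}{5}$ ($d{\left(h \right)} = \frac{1}{5} \cdot 9 = \frac{9}{5}$)
$T = 60$ ($T = 16 + 4 \cdot 11 = 16 + 44 = 60$)
$w{\left(f,K \right)} = 3 + 60 f$ ($w{\left(f,K \right)} = 60 f + 3 = 3 + 60 f$)
$d{\left(-10 \right)} w{\left(-2,0 \right)} \left(-20\right) = \frac{9 \left(3 + 60 \left(-2\right)\right)}{5} \left(-20\right) = \frac{9 \left(3 - 120\right)}{5} \left(-20\right) = \frac{9}{5} \left(-117\right) \left(-20\right) = \left(- \frac{1053}{5}\right) \left(-20\right) = 4212$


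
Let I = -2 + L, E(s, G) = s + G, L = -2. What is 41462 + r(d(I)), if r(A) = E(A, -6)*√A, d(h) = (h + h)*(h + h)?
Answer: 41926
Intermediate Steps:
E(s, G) = G + s
I = -4 (I = -2 - 2 = -4)
d(h) = 4*h² (d(h) = (2*h)*(2*h) = 4*h²)
r(A) = √A*(-6 + A) (r(A) = (-6 + A)*√A = √A*(-6 + A))
41462 + r(d(I)) = 41462 + √(4*(-4)²)*(-6 + 4*(-4)²) = 41462 + √(4*16)*(-6 + 4*16) = 41462 + √64*(-6 + 64) = 41462 + 8*58 = 41462 + 464 = 41926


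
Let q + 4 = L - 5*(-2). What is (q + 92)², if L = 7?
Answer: 11025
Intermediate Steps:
q = 13 (q = -4 + (7 - 5*(-2)) = -4 + (7 + 10) = -4 + 17 = 13)
(q + 92)² = (13 + 92)² = 105² = 11025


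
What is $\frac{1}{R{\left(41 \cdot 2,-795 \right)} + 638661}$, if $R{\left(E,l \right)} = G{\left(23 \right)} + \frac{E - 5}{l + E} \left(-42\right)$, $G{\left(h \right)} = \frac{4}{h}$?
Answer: $\frac{31}{19798637} \approx 1.5658 \cdot 10^{-6}$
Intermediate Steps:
$R{\left(E,l \right)} = \frac{4}{23} - \frac{42 \left(-5 + E\right)}{E + l}$ ($R{\left(E,l \right)} = \frac{4}{23} + \frac{E - 5}{l + E} \left(-42\right) = 4 \cdot \frac{1}{23} + \frac{-5 + E}{E + l} \left(-42\right) = \frac{4}{23} + \frac{-5 + E}{E + l} \left(-42\right) = \frac{4}{23} - \frac{42 \left(-5 + E\right)}{E + l}$)
$\frac{1}{R{\left(41 \cdot 2,-795 \right)} + 638661} = \frac{1}{\frac{2 \left(2415 - 481 \cdot 41 \cdot 2 + 2 \left(-795\right)\right)}{23 \left(41 \cdot 2 - 795\right)} + 638661} = \frac{1}{\frac{2 \left(2415 - 39442 - 1590\right)}{23 \left(82 - 795\right)} + 638661} = \frac{1}{\frac{2 \left(2415 - 39442 - 1590\right)}{23 \left(-713\right)} + 638661} = \frac{1}{\frac{2}{23} \left(- \frac{1}{713}\right) \left(-38617\right) + 638661} = \frac{1}{\frac{146}{31} + 638661} = \frac{1}{\frac{19798637}{31}} = \frac{31}{19798637}$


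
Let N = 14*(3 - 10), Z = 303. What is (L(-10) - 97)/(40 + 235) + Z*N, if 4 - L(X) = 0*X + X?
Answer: -8165933/275 ≈ -29694.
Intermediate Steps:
N = -98 (N = 14*(-7) = -98)
L(X) = 4 - X (L(X) = 4 - (0*X + X) = 4 - (0 + X) = 4 - X)
(L(-10) - 97)/(40 + 235) + Z*N = ((4 - 1*(-10)) - 97)/(40 + 235) + 303*(-98) = ((4 + 10) - 97)/275 - 29694 = (14 - 97)*(1/275) - 29694 = -83*1/275 - 29694 = -83/275 - 29694 = -8165933/275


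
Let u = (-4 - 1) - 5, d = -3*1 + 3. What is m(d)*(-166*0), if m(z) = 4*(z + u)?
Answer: 0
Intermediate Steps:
d = 0 (d = -3 + 3 = 0)
u = -10 (u = -5 - 5 = -10)
m(z) = -40 + 4*z (m(z) = 4*(z - 10) = 4*(-10 + z) = -40 + 4*z)
m(d)*(-166*0) = (-40 + 4*0)*(-166*0) = (-40 + 0)*0 = -40*0 = 0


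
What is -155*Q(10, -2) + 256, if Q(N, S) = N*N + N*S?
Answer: -12144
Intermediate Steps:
Q(N, S) = N**2 + N*S
-155*Q(10, -2) + 256 = -1550*(10 - 2) + 256 = -1550*8 + 256 = -155*80 + 256 = -12400 + 256 = -12144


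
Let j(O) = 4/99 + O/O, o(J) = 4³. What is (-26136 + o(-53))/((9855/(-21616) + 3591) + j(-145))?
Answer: -55793662848/7685933347 ≈ -7.2592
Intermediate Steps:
o(J) = 64
j(O) = 103/99 (j(O) = 4*(1/99) + 1 = 4/99 + 1 = 103/99)
(-26136 + o(-53))/((9855/(-21616) + 3591) + j(-145)) = (-26136 + 64)/((9855/(-21616) + 3591) + 103/99) = -26072/((9855*(-1/21616) + 3591) + 103/99) = -26072/((-9855/21616 + 3591) + 103/99) = -26072/(77613201/21616 + 103/99) = -26072/7685933347/2139984 = -26072*2139984/7685933347 = -55793662848/7685933347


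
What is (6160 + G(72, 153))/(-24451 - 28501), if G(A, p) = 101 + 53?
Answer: -3157/26476 ≈ -0.11924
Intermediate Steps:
G(A, p) = 154
(6160 + G(72, 153))/(-24451 - 28501) = (6160 + 154)/(-24451 - 28501) = 6314/(-52952) = 6314*(-1/52952) = -3157/26476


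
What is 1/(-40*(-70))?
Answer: 1/2800 ≈ 0.00035714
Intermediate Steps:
1/(-40*(-70)) = 1/2800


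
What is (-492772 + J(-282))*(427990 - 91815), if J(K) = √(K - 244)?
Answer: -165657627100 + 336175*I*√526 ≈ -1.6566e+11 + 7.7101e+6*I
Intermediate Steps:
J(K) = √(-244 + K)
(-492772 + J(-282))*(427990 - 91815) = (-492772 + √(-244 - 282))*(427990 - 91815) = (-492772 + √(-526))*336175 = (-492772 + I*√526)*336175 = -165657627100 + 336175*I*√526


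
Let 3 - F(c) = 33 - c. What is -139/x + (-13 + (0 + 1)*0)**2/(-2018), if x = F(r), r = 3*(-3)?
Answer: 273911/78702 ≈ 3.4804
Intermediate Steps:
r = -9
F(c) = -30 + c (F(c) = 3 - (33 - c) = 3 + (-33 + c) = -30 + c)
x = -39 (x = -30 - 9 = -39)
-139/x + (-13 + (0 + 1)*0)**2/(-2018) = -139/(-39) + (-13 + (0 + 1)*0)**2/(-2018) = -139*(-1/39) + (-13 + 1*0)**2*(-1/2018) = 139/39 + (-13 + 0)**2*(-1/2018) = 139/39 + (-13)**2*(-1/2018) = 139/39 + 169*(-1/2018) = 139/39 - 169/2018 = 273911/78702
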